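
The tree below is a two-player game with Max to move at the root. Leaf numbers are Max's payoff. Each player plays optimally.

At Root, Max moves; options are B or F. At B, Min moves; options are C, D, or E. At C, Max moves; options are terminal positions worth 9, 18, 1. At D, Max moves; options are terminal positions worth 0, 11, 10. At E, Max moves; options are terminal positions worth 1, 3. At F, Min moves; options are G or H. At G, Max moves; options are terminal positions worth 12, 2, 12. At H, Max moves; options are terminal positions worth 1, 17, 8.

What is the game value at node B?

3

C: max(9, 18, 1) = 18
D: max(0, 11, 10) = 11
E: max(1, 3) = 3
B: min(18, 11, 3) = 3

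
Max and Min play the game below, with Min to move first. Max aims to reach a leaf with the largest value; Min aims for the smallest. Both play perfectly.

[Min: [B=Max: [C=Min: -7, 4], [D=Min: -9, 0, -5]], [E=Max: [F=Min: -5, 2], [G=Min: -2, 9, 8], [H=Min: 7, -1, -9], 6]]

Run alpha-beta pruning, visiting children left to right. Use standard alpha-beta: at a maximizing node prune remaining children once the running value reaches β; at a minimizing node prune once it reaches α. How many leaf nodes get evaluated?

5

C [α=-∞,β=+∞]: v=-7
D [α=-7,β=+∞]: v=-9 after child 1 ≤ α → α-cutoff, skip 2
B [α=-∞,β=+∞]: v=-7
F [α=-∞,β=-7]: v=-5
E [α=-∞,β=-7]: v=-5 after child 1 ≥ β → β-cutoff, skip 3
Root [α=-∞,β=+∞]: v=-7
Leaves evaluated: 5 of 14.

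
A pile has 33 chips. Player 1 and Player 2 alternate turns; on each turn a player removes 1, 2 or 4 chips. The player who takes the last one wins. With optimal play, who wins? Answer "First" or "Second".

Mark each pile size as W (mover wins) or L (mover loses):
i:   0  1  2  3  4  5  6  7  8  9 10 11 12 13 14 15 16 17 18 19 20 21 22 23 24 25 26 27 28 29 30 31 32 33
     L  W  W  L  W  W  L  W  W  L  W  W  L  W  W  L  W  W  L  W  W  L  W  W  L  W  W  L  W  W  L  W  W  L
Position 33 is L, so the second player wins.

Second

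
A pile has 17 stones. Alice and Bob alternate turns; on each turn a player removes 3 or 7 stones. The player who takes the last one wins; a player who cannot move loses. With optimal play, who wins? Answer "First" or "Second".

First

Mark each pile size as W (mover wins) or L (mover loses):
i:   0  1  2  3  4  5  6  7  8  9 10 11 12 13 14 15 16 17
     L  L  L  W  W  W  L  W  W  W  L  L  L  W  W  W  L  W
Position 17 is W, so the first player wins.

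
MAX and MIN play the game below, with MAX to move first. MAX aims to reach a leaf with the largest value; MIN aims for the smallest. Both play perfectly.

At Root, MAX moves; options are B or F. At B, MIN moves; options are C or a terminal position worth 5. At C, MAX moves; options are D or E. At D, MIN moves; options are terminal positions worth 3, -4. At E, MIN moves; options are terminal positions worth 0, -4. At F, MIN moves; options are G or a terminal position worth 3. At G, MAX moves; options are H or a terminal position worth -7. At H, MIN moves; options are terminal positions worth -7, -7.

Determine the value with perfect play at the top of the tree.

-4

D (MIN): min(3, -4) = -4
E (MIN): min(0, -4) = -4
C (MAX): max(-4, -4) = -4
B (MIN): min(-4, 5) = -4
H (MIN): min(-7, -7) = -7
G (MAX): max(-7, -7) = -7
F (MIN): min(-7, 3) = -7
Root (MAX): max(-4, -7) = -4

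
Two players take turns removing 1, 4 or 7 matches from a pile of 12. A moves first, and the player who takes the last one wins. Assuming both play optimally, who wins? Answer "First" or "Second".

Mark each pile size as W (mover wins) or L (mover loses):
i:   0  1  2  3  4  5  6  7  8  9 10 11 12
     L  W  L  W  W  L  W  W  L  W  L  W  W
Position 12 is W, so the first player wins.

First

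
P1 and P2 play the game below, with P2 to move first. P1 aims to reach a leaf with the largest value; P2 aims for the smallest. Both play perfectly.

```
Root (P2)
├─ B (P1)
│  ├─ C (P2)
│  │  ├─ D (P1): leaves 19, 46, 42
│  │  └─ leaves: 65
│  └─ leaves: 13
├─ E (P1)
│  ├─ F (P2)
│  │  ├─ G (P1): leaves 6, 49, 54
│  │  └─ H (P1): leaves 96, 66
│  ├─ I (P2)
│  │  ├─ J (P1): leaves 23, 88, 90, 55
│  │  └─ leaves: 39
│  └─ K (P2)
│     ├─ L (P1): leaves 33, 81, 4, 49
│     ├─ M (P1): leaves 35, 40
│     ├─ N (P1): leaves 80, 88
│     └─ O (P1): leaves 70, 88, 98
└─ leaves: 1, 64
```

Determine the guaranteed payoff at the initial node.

D (P1): max(19, 46, 42) = 46
C (P2): min(46, 65) = 46
B (P1): max(46, 13) = 46
G (P1): max(6, 49, 54) = 54
H (P1): max(96, 66) = 96
F (P2): min(54, 96) = 54
J (P1): max(23, 88, 90, 55) = 90
I (P2): min(90, 39) = 39
L (P1): max(33, 81, 4, 49) = 81
M (P1): max(35, 40) = 40
N (P1): max(80, 88) = 88
O (P1): max(70, 88, 98) = 98
K (P2): min(81, 40, 88, 98) = 40
E (P1): max(54, 39, 40) = 54
Root (P2): min(46, 54, 1, 64) = 1

1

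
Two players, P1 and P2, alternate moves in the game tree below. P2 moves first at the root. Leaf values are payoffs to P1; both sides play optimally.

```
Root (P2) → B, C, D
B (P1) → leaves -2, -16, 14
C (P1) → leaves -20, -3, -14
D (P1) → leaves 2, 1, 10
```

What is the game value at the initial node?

-3

B (P1): max(-2, -16, 14) = 14
C (P1): max(-20, -3, -14) = -3
D (P1): max(2, 1, 10) = 10
Root (P2): min(14, -3, 10) = -3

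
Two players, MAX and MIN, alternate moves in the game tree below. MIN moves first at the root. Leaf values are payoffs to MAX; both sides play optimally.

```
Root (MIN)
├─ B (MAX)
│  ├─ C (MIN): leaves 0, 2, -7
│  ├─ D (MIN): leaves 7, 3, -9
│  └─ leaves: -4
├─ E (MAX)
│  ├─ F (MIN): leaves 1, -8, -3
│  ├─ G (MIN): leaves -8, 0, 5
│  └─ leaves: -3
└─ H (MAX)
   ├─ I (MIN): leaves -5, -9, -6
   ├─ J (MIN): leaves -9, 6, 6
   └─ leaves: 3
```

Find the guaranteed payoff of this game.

C (MIN): min(0, 2, -7) = -7
D (MIN): min(7, 3, -9) = -9
B (MAX): max(-7, -9, -4) = -4
F (MIN): min(1, -8, -3) = -8
G (MIN): min(-8, 0, 5) = -8
E (MAX): max(-8, -8, -3) = -3
I (MIN): min(-5, -9, -6) = -9
J (MIN): min(-9, 6, 6) = -9
H (MAX): max(-9, -9, 3) = 3
Root (MIN): min(-4, -3, 3) = -4

-4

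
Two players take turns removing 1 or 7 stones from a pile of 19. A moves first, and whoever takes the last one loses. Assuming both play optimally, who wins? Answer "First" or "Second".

i:   0  1  2  3  4  5  6  7  8  9 10 11 12 13 14 15 16 17 18 19
     W  L  W  L  W  L  W  L  W  L  W  L  W  L  W  L  W  L  W  L
Position 19 is L, so the second player wins.

Second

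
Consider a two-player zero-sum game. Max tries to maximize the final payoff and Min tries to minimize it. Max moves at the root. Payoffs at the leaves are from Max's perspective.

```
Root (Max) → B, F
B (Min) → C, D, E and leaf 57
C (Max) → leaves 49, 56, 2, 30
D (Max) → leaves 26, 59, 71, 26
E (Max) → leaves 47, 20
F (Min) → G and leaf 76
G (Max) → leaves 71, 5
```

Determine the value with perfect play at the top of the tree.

71

C (Max): max(49, 56, 2, 30) = 56
D (Max): max(26, 59, 71, 26) = 71
E (Max): max(47, 20) = 47
B (Min): min(56, 71, 47, 57) = 47
G (Max): max(71, 5) = 71
F (Min): min(71, 76) = 71
Root (Max): max(47, 71) = 71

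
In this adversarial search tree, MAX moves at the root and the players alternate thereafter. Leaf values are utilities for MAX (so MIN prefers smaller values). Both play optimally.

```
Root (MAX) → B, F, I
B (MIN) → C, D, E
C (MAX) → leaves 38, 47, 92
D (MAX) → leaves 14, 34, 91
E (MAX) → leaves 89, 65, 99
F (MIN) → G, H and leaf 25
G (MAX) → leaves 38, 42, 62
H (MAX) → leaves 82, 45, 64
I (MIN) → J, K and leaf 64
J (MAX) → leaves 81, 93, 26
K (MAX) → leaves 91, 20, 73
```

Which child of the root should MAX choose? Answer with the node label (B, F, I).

C (MAX): max(38, 47, 92) = 92
D (MAX): max(14, 34, 91) = 91
E (MAX): max(89, 65, 99) = 99
B (MIN): min(92, 91, 99) = 91
G (MAX): max(38, 42, 62) = 62
H (MAX): max(82, 45, 64) = 82
F (MIN): min(62, 82, 25) = 25
J (MAX): max(81, 93, 26) = 93
K (MAX): max(91, 20, 73) = 91
I (MIN): min(93, 91, 64) = 64
Root (MAX): max(91, 25, 64) = 91
MAX picks the child with the highest value: B (value 91).

B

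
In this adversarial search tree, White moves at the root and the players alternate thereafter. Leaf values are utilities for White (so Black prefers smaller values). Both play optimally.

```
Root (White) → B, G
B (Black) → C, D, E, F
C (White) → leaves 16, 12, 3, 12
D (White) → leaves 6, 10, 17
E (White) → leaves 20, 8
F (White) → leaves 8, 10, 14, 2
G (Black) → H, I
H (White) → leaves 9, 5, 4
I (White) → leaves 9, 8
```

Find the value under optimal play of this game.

C (White): max(16, 12, 3, 12) = 16
D (White): max(6, 10, 17) = 17
E (White): max(20, 8) = 20
F (White): max(8, 10, 14, 2) = 14
B (Black): min(16, 17, 20, 14) = 14
H (White): max(9, 5, 4) = 9
I (White): max(9, 8) = 9
G (Black): min(9, 9) = 9
Root (White): max(14, 9) = 14

14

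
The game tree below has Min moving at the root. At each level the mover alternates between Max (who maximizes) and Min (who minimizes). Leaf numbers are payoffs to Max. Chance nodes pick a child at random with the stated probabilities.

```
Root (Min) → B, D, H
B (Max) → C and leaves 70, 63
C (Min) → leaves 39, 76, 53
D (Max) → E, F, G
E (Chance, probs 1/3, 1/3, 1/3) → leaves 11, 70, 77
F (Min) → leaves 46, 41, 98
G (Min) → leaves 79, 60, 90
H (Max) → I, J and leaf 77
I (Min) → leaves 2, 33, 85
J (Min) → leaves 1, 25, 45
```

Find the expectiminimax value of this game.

C (Min): min(39, 76, 53) = 39
B (Max): max(39, 70, 63) = 70
E (Chance): 1/3·11 + 1/3·70 + 1/3·77 = 52.67
F (Min): min(46, 41, 98) = 41
G (Min): min(79, 60, 90) = 60
D (Max): max(52.67, 41, 60) = 60
I (Min): min(2, 33, 85) = 2
J (Min): min(1, 25, 45) = 1
H (Max): max(2, 1, 77) = 77
Root (Min): min(70, 60, 77) = 60

60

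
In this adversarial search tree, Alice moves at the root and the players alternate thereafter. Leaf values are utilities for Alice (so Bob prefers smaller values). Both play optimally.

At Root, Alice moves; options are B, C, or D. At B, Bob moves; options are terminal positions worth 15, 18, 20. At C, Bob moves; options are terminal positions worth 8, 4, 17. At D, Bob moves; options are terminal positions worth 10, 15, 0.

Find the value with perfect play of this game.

15

B (Bob): min(15, 18, 20) = 15
C (Bob): min(8, 4, 17) = 4
D (Bob): min(10, 15, 0) = 0
Root (Alice): max(15, 4, 0) = 15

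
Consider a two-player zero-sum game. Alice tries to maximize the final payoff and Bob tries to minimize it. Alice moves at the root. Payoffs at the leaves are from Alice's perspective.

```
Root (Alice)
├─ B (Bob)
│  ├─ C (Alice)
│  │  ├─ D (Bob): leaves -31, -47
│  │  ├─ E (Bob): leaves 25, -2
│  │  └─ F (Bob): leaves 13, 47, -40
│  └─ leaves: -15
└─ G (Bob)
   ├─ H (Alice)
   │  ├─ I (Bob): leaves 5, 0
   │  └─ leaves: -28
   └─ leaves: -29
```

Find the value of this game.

-15

D (Bob): min(-31, -47) = -47
E (Bob): min(25, -2) = -2
F (Bob): min(13, 47, -40) = -40
C (Alice): max(-47, -2, -40) = -2
B (Bob): min(-2, -15) = -15
I (Bob): min(5, 0) = 0
H (Alice): max(0, -28) = 0
G (Bob): min(0, -29) = -29
Root (Alice): max(-15, -29) = -15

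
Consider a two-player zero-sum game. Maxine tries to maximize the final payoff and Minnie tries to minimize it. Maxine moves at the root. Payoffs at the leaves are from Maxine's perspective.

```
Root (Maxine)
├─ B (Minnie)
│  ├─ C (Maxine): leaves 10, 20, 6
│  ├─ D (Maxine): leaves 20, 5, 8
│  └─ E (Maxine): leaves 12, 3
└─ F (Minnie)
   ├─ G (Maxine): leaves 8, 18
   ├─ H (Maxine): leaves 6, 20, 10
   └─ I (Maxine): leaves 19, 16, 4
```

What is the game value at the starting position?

C (Maxine): max(10, 20, 6) = 20
D (Maxine): max(20, 5, 8) = 20
E (Maxine): max(12, 3) = 12
B (Minnie): min(20, 20, 12) = 12
G (Maxine): max(8, 18) = 18
H (Maxine): max(6, 20, 10) = 20
I (Maxine): max(19, 16, 4) = 19
F (Minnie): min(18, 20, 19) = 18
Root (Maxine): max(12, 18) = 18

18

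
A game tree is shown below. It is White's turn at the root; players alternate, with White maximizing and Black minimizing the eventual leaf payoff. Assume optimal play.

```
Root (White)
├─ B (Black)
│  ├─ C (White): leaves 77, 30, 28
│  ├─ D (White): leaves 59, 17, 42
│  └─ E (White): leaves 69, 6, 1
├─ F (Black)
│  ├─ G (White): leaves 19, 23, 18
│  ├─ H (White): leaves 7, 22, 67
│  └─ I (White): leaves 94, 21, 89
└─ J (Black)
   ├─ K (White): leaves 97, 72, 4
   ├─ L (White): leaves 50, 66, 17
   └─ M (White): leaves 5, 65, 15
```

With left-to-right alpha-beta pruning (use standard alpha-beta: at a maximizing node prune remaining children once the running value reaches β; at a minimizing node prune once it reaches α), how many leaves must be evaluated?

19

C [α=-∞,β=+∞]: v=77
D [α=-∞,β=77]: v=59
E [α=-∞,β=59]: v=69 after child 1 ≥ β → β-cutoff, skip 2
B [α=-∞,β=+∞]: v=59
G [α=59,β=+∞]: v=23
F [α=59,β=+∞]: v=23 after child 1 ≤ α → α-cutoff, skip 2
K [α=59,β=+∞]: v=97
L [α=59,β=97]: v=66
M [α=59,β=66]: v=65
J [α=59,β=+∞]: v=65
Root [α=-∞,β=+∞]: v=65
Leaves evaluated: 19 of 27.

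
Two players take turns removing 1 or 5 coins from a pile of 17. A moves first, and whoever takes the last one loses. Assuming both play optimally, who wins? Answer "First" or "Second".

Second

Positions where the player to move wins (W) vs loses (L):
i:   0  1  2  3  4  5  6  7  8  9 10 11 12 13 14 15 16 17
     W  L  W  L  W  L  W  L  W  L  W  L  W  L  W  L  W  L
Position 17 is L, so the second player wins.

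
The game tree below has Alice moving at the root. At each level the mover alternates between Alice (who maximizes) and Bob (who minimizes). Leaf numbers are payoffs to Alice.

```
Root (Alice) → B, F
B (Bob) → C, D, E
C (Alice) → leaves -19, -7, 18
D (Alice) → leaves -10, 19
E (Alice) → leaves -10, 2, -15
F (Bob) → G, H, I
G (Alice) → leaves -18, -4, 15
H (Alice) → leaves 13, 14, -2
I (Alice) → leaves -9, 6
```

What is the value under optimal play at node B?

C: max(-19, -7, 18) = 18
D: max(-10, 19) = 19
E: max(-10, 2, -15) = 2
B: min(18, 19, 2) = 2

2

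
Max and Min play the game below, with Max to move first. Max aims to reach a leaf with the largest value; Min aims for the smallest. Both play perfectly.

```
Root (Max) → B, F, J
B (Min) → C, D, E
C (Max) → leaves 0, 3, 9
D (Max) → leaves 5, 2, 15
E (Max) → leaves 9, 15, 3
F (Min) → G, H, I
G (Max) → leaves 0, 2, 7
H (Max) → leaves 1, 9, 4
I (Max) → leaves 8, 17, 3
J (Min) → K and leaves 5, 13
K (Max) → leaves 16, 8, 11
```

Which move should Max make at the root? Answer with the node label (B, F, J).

C (Max): max(0, 3, 9) = 9
D (Max): max(5, 2, 15) = 15
E (Max): max(9, 15, 3) = 15
B (Min): min(9, 15, 15) = 9
G (Max): max(0, 2, 7) = 7
H (Max): max(1, 9, 4) = 9
I (Max): max(8, 17, 3) = 17
F (Min): min(7, 9, 17) = 7
K (Max): max(16, 8, 11) = 16
J (Min): min(16, 5, 13) = 5
Root (Max): max(9, 7, 5) = 9
Max picks the child with the highest value: B (value 9).

B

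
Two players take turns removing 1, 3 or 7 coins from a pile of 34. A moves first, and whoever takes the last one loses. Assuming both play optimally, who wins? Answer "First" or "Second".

First

Positions where the player to move wins (W) vs loses (L):
i:   0  1  2  3  4  5  6  7  8  9 10 11 12 13 14 15 16 17 18 19 20 21 22 23 24 25 26 27 28 29 30 31 32 33 34
     W  L  W  L  W  L  W  L  W  L  W  L  W  L  W  L  W  L  W  L  W  L  W  L  W  L  W  L  W  L  W  L  W  L  W
Position 34 is W, so the first player wins.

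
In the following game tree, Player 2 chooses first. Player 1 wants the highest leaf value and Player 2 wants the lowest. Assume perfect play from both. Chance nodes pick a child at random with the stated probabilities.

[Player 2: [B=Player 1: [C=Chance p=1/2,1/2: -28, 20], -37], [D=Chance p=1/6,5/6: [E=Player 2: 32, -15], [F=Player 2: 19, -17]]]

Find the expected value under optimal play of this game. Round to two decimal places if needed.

-16.67

C (Chance): 1/2·-28 + 1/2·20 = -4
B (Player 1): max(-4, -37) = -4
E (Player 2): min(32, -15) = -15
F (Player 2): min(19, -17) = -17
D (Chance): 1/6·-15 + 5/6·-17 = -16.67
Root (Player 2): min(-4, -16.67) = -16.67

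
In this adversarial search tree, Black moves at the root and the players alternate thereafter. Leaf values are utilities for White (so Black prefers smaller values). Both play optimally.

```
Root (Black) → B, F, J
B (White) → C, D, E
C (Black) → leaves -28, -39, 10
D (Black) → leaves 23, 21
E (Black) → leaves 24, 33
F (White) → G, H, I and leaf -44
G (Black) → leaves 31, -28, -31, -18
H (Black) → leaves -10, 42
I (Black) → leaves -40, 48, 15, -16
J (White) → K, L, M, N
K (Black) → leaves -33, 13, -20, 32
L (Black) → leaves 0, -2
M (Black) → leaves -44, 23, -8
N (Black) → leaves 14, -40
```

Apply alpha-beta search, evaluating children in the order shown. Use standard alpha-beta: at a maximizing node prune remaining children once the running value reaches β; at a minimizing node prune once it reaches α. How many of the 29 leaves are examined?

C [α=-∞,β=+∞]: v=-39
D [α=-39,β=+∞]: v=21
E [α=21,β=+∞]: v=24
B [α=-∞,β=+∞]: v=24
G [α=-∞,β=24]: v=-31
H [α=-31,β=24]: v=-10
I [α=-10,β=24]: v=-40 after child 1 ≤ α → α-cutoff, skip 3
F [α=-∞,β=24]: v=-10
K [α=-∞,β=-10]: v=-33
L [α=-33,β=-10]: v=-2
J [α=-∞,β=-10]: v=-2 after child 2 ≥ β → β-cutoff, skip 2
Root [α=-∞,β=+∞]: v=-10
Leaves evaluated: 21 of 29.

21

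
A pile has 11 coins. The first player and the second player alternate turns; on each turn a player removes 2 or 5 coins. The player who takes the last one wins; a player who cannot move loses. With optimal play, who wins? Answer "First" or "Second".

W/L table (W = player to move can force a win):
i:   0  1  2  3  4  5  6  7  8  9 10 11
     L  L  W  W  L  W  W  L  L  W  W  L
Position 11 is L, so the second player wins.

Second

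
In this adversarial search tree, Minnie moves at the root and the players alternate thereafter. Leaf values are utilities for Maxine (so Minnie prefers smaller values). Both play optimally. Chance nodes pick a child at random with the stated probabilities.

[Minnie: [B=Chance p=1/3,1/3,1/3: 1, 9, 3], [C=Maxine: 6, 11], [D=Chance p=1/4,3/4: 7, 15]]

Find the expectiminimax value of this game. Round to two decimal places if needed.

B (Chance): 1/3·1 + 1/3·9 + 1/3·3 = 4.33
C (Maxine): max(6, 11) = 11
D (Chance): 1/4·7 + 3/4·15 = 13
Root (Minnie): min(4.33, 11, 13) = 4.33

4.33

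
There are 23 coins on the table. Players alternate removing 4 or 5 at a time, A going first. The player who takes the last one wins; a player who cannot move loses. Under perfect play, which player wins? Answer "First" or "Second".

First

Positions where the player to move wins (W) vs loses (L):
i:   0  1  2  3  4  5  6  7  8  9 10 11 12 13 14 15 16 17 18 19 20 21 22 23
     L  L  L  L  W  W  W  W  W  L  L  L  L  W  W  W  W  W  L  L  L  L  W  W
Position 23 is W, so the first player wins.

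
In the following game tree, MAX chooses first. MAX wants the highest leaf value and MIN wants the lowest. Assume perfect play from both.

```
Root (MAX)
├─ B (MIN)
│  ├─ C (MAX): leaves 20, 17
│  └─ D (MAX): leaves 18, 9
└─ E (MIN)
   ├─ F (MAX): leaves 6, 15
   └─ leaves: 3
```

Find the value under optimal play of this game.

18

C (MAX): max(20, 17) = 20
D (MAX): max(18, 9) = 18
B (MIN): min(20, 18) = 18
F (MAX): max(6, 15) = 15
E (MIN): min(15, 3) = 3
Root (MAX): max(18, 3) = 18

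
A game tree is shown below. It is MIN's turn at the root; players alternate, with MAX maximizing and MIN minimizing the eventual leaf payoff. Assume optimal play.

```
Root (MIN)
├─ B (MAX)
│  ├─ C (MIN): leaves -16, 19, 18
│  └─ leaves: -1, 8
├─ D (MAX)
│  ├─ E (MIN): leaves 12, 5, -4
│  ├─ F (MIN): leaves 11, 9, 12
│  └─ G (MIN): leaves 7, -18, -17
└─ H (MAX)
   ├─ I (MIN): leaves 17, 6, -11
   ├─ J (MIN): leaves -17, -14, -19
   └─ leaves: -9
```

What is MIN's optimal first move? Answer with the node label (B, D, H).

C (MIN): min(-16, 19, 18) = -16
B (MAX): max(-16, -1, 8) = 8
E (MIN): min(12, 5, -4) = -4
F (MIN): min(11, 9, 12) = 9
G (MIN): min(7, -18, -17) = -18
D (MAX): max(-4, 9, -18) = 9
I (MIN): min(17, 6, -11) = -11
J (MIN): min(-17, -14, -19) = -19
H (MAX): max(-11, -19, -9) = -9
Root (MIN): min(8, 9, -9) = -9
MIN picks the child with the lowest value: H (value -9).

H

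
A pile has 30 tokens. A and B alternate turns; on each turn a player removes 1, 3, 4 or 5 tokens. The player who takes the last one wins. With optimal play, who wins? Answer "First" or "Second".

Compute winning (W) and losing (L) positions by backward induction:
i:   0  1  2  3  4  5  6  7  8  9 10 11 12 13 14 15 16 17 18 19 20 21 22 23 24 25 26 27 28 29 30
     L  W  L  W  W  W  W  W  L  W  L  W  W  W  W  W  L  W  L  W  W  W  W  W  L  W  L  W  W  W  W
Position 30 is W, so the first player wins.

First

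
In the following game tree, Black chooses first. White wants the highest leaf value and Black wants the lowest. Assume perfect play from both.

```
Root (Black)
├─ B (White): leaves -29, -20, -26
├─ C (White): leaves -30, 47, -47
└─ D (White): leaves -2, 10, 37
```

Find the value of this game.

B (White): max(-29, -20, -26) = -20
C (White): max(-30, 47, -47) = 47
D (White): max(-2, 10, 37) = 37
Root (Black): min(-20, 47, 37) = -20

-20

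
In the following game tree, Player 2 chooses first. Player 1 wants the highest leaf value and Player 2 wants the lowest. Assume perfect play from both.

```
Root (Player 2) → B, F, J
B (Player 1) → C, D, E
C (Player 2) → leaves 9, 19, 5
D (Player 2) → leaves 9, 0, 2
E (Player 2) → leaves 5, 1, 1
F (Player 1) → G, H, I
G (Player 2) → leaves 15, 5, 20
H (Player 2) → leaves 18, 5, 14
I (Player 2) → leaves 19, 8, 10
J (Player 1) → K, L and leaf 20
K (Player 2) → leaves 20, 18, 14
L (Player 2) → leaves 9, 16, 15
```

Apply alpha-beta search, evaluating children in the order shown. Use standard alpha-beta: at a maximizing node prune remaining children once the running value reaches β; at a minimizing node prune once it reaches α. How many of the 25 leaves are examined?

C [α=-∞,β=+∞]: v=5
D [α=5,β=+∞]: v=0 after child 2 ≤ α → α-cutoff, skip 1
E [α=5,β=+∞]: v=5 after child 1 ≤ α → α-cutoff, skip 2
B [α=-∞,β=+∞]: v=5
G [α=-∞,β=5]: v=5
F [α=-∞,β=5]: v=5 after child 1 ≥ β → β-cutoff, skip 2
K [α=-∞,β=5]: v=14
J [α=-∞,β=5]: v=14 after child 1 ≥ β → β-cutoff, skip 2
Root [α=-∞,β=+∞]: v=5
Leaves evaluated: 12 of 25.

12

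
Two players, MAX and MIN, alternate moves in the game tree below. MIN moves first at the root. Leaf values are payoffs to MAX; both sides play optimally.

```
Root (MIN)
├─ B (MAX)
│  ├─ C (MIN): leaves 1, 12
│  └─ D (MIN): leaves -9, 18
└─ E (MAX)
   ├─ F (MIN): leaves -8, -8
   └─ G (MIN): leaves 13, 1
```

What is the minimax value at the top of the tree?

1

C (MIN): min(1, 12) = 1
D (MIN): min(-9, 18) = -9
B (MAX): max(1, -9) = 1
F (MIN): min(-8, -8) = -8
G (MIN): min(13, 1) = 1
E (MAX): max(-8, 1) = 1
Root (MIN): min(1, 1) = 1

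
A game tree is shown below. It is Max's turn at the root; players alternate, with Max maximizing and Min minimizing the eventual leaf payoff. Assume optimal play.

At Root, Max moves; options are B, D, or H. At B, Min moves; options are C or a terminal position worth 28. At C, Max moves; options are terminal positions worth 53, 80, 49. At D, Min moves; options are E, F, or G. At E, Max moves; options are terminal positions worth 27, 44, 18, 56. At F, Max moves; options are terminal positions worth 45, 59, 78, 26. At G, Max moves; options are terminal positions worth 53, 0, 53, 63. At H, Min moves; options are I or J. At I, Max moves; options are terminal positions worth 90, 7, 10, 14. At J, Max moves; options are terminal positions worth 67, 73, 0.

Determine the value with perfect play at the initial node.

C (Max): max(53, 80, 49) = 80
B (Min): min(80, 28) = 28
E (Max): max(27, 44, 18, 56) = 56
F (Max): max(45, 59, 78, 26) = 78
G (Max): max(53, 0, 53, 63) = 63
D (Min): min(56, 78, 63) = 56
I (Max): max(90, 7, 10, 14) = 90
J (Max): max(67, 73, 0) = 73
H (Min): min(90, 73) = 73
Root (Max): max(28, 56, 73) = 73

73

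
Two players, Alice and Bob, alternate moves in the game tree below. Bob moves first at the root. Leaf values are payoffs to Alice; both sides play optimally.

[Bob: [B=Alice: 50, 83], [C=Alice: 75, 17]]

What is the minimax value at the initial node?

75

B (Alice): max(50, 83) = 83
C (Alice): max(75, 17) = 75
Root (Bob): min(83, 75) = 75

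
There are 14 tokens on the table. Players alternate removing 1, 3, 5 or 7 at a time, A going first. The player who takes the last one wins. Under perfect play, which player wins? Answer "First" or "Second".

i:   0  1  2  3  4  5  6  7  8  9 10 11 12 13 14
     L  W  L  W  L  W  L  W  L  W  L  W  L  W  L
Position 14 is L, so the second player wins.

Second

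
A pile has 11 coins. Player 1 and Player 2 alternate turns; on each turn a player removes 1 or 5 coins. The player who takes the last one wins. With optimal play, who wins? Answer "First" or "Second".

First

Positions where the player to move wins (W) vs loses (L):
i:   0  1  2  3  4  5  6  7  8  9 10 11
     L  W  L  W  L  W  L  W  L  W  L  W
Position 11 is W, so the first player wins.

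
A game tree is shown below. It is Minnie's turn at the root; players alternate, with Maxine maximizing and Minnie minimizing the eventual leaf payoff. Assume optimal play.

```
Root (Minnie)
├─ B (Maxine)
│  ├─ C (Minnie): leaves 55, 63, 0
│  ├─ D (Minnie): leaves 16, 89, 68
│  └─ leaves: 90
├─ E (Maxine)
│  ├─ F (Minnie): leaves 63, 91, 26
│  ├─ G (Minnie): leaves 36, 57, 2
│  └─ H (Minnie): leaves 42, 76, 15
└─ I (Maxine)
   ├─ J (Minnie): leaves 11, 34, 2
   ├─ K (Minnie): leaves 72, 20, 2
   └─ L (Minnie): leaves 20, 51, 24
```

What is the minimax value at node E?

F: min(63, 91, 26) = 26
G: min(36, 57, 2) = 2
H: min(42, 76, 15) = 15
E: max(26, 2, 15) = 26

26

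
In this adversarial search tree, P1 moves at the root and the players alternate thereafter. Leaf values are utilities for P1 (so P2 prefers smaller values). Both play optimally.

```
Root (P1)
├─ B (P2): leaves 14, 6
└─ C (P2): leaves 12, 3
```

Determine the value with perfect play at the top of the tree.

6

B (P2): min(14, 6) = 6
C (P2): min(12, 3) = 3
Root (P1): max(6, 3) = 6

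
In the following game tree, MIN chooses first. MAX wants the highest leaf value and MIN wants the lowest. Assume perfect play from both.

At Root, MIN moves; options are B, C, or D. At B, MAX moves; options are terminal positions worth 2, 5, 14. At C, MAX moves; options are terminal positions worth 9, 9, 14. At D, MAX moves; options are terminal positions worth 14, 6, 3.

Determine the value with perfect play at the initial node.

14

B (MAX): max(2, 5, 14) = 14
C (MAX): max(9, 9, 14) = 14
D (MAX): max(14, 6, 3) = 14
Root (MIN): min(14, 14, 14) = 14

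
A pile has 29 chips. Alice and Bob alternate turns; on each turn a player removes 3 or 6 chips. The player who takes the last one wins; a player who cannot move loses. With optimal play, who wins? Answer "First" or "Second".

Positions where the player to move wins (W) vs loses (L):
i:   0  1  2  3  4  5  6  7  8  9 10 11 12 13 14 15 16 17 18 19 20 21 22 23 24 25 26 27 28 29
     L  L  L  W  W  W  W  W  W  L  L  L  W  W  W  W  W  W  L  L  L  W  W  W  W  W  W  L  L  L
Position 29 is L, so the second player wins.

Second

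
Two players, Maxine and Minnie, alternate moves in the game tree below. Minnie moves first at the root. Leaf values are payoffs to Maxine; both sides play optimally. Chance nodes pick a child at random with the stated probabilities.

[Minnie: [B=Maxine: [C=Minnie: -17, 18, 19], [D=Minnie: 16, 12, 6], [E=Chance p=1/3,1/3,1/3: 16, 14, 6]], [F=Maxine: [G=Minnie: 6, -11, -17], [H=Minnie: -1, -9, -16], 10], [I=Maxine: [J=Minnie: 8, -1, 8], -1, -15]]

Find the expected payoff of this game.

C (Minnie): min(-17, 18, 19) = -17
D (Minnie): min(16, 12, 6) = 6
E (Chance): 1/3·16 + 1/3·14 + 1/3·6 = 12
B (Maxine): max(-17, 6, 12) = 12
G (Minnie): min(6, -11, -17) = -17
H (Minnie): min(-1, -9, -16) = -16
F (Maxine): max(-17, -16, 10) = 10
J (Minnie): min(8, -1, 8) = -1
I (Maxine): max(-1, -1, -15) = -1
Root (Minnie): min(12, 10, -1) = -1

-1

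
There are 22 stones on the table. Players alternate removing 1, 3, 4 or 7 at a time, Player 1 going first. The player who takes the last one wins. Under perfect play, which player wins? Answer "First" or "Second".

First

i:   0  1  2  3  4  5  6  7  8  9 10 11 12 13 14 15 16 17 18 19 20 21 22
     L  W  L  W  W  W  W  W  L  W  L  W  W  W  W  W  L  W  L  W  W  W  W
Position 22 is W, so the first player wins.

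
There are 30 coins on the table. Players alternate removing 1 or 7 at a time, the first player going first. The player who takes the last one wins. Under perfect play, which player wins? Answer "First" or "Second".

Second

i:   0  1  2  3  4  5  6  7  8  9 10 11 12 13 14 15 16 17 18 19 20 21 22 23 24 25 26 27 28 29 30
     L  W  L  W  L  W  L  W  L  W  L  W  L  W  L  W  L  W  L  W  L  W  L  W  L  W  L  W  L  W  L
Position 30 is L, so the second player wins.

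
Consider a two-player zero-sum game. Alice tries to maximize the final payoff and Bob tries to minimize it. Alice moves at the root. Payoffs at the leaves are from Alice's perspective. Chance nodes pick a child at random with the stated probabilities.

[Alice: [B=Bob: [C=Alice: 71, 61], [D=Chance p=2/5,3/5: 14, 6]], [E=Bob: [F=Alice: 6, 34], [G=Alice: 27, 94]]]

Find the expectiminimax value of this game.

C (Alice): max(71, 61) = 71
D (Chance): 2/5·14 + 3/5·6 = 9.2
B (Bob): min(71, 9.2) = 9.2
F (Alice): max(6, 34) = 34
G (Alice): max(27, 94) = 94
E (Bob): min(34, 94) = 34
Root (Alice): max(9.2, 34) = 34

34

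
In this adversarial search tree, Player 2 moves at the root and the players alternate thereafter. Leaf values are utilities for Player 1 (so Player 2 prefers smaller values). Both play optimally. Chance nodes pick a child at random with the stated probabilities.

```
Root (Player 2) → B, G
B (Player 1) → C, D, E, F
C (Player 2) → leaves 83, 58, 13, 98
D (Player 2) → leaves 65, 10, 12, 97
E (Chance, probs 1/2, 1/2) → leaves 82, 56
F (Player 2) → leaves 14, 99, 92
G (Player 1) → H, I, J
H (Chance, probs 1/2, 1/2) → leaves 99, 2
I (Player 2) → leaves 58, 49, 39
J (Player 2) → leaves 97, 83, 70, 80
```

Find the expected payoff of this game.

69

C (Player 2): min(83, 58, 13, 98) = 13
D (Player 2): min(65, 10, 12, 97) = 10
E (Chance): 1/2·82 + 1/2·56 = 69
F (Player 2): min(14, 99, 92) = 14
B (Player 1): max(13, 10, 69, 14) = 69
H (Chance): 1/2·99 + 1/2·2 = 50.5
I (Player 2): min(58, 49, 39) = 39
J (Player 2): min(97, 83, 70, 80) = 70
G (Player 1): max(50.5, 39, 70) = 70
Root (Player 2): min(69, 70) = 69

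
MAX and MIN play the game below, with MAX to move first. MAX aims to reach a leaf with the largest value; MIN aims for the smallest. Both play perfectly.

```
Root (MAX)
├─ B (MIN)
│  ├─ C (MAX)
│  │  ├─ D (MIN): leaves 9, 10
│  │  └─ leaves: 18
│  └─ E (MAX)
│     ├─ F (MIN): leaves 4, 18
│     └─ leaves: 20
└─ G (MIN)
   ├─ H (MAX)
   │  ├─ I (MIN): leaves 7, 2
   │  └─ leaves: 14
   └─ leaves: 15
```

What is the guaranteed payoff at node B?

D: min(9, 10) = 9
C: max(9, 18) = 18
F: min(4, 18) = 4
E: max(4, 20) = 20
B: min(18, 20) = 18

18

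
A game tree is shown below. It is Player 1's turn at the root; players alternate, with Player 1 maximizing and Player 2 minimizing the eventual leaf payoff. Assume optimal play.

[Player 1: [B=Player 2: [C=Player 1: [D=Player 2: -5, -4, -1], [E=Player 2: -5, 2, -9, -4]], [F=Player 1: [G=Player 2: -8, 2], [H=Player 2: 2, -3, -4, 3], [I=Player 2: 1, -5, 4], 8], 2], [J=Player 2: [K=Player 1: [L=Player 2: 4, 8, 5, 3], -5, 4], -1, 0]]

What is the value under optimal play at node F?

G: min(-8, 2) = -8
H: min(2, -3, -4, 3) = -4
I: min(1, -5, 4) = -5
F: max(-8, -4, -5, 8) = 8

8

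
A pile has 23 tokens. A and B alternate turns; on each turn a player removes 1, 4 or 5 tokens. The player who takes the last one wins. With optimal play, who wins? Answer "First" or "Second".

First

i:   0  1  2  3  4  5  6  7  8  9 10 11 12 13 14 15 16 17 18 19 20 21 22 23
     L  W  L  W  W  W  W  W  L  W  L  W  W  W  W  W  L  W  L  W  W  W  W  W
Position 23 is W, so the first player wins.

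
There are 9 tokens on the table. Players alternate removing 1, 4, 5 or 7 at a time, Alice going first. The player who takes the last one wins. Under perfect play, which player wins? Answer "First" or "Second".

Compute winning (W) and losing (L) positions by backward induction:
i:   0  1  2  3  4  5  6  7  8  9
     L  W  L  W  W  W  W  W  L  W
Position 9 is W, so the first player wins.

First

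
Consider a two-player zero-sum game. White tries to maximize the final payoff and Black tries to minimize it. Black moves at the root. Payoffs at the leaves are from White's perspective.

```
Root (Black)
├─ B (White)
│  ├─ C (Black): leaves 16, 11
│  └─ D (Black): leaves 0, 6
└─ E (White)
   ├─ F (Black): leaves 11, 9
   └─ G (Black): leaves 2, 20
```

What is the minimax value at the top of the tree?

C (Black): min(16, 11) = 11
D (Black): min(0, 6) = 0
B (White): max(11, 0) = 11
F (Black): min(11, 9) = 9
G (Black): min(2, 20) = 2
E (White): max(9, 2) = 9
Root (Black): min(11, 9) = 9

9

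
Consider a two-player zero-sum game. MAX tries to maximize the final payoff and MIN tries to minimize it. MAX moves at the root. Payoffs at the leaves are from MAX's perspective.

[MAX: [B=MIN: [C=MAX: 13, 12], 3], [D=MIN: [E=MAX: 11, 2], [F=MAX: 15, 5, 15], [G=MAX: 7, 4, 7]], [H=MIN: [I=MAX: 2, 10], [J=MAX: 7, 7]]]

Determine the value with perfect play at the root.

C (MAX): max(13, 12) = 13
B (MIN): min(13, 3) = 3
E (MAX): max(11, 2) = 11
F (MAX): max(15, 5, 15) = 15
G (MAX): max(7, 4, 7) = 7
D (MIN): min(11, 15, 7) = 7
I (MAX): max(2, 10) = 10
J (MAX): max(7, 7) = 7
H (MIN): min(10, 7) = 7
Root (MAX): max(3, 7, 7) = 7

7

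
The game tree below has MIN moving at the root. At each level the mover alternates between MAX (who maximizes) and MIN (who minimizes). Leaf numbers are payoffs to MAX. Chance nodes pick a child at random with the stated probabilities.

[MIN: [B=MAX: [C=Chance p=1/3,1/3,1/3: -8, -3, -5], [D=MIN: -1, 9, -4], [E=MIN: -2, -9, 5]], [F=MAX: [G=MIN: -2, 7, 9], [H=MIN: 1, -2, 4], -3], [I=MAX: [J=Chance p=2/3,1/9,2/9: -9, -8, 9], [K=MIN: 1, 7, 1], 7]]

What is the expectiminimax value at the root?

C (Chance): 1/3·-8 + 1/3·-3 + 1/3·-5 = -5.33
D (MIN): min(-1, 9, -4) = -4
E (MIN): min(-2, -9, 5) = -9
B (MAX): max(-5.33, -4, -9) = -4
G (MIN): min(-2, 7, 9) = -2
H (MIN): min(1, -2, 4) = -2
F (MAX): max(-2, -2, -3) = -2
J (Chance): 2/3·-9 + 1/9·-8 + 2/9·9 = -4.89
K (MIN): min(1, 7, 1) = 1
I (MAX): max(-4.89, 1, 7) = 7
Root (MIN): min(-4, -2, 7) = -4

-4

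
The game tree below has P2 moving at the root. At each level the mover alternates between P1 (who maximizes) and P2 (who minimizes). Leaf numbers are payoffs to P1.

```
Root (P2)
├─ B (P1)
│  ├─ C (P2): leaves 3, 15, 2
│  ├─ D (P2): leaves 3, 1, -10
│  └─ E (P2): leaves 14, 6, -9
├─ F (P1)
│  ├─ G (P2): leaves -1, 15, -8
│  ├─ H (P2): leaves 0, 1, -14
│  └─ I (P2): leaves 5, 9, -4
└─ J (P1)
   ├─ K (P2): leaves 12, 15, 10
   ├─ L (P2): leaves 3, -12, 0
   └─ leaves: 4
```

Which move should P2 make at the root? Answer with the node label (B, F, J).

F

C (P2): min(3, 15, 2) = 2
D (P2): min(3, 1, -10) = -10
E (P2): min(14, 6, -9) = -9
B (P1): max(2, -10, -9) = 2
G (P2): min(-1, 15, -8) = -8
H (P2): min(0, 1, -14) = -14
I (P2): min(5, 9, -4) = -4
F (P1): max(-8, -14, -4) = -4
K (P2): min(12, 15, 10) = 10
L (P2): min(3, -12, 0) = -12
J (P1): max(10, -12, 4) = 10
Root (P2): min(2, -4, 10) = -4
P2 picks the child with the lowest value: F (value -4).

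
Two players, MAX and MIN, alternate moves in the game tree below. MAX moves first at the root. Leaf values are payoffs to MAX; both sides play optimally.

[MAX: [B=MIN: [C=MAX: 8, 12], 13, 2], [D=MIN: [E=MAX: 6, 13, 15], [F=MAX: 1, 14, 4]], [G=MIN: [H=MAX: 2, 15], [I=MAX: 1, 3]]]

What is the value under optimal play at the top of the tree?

14

C (MAX): max(8, 12) = 12
B (MIN): min(12, 13, 2) = 2
E (MAX): max(6, 13, 15) = 15
F (MAX): max(1, 14, 4) = 14
D (MIN): min(15, 14) = 14
H (MAX): max(2, 15) = 15
I (MAX): max(1, 3) = 3
G (MIN): min(15, 3) = 3
Root (MAX): max(2, 14, 3) = 14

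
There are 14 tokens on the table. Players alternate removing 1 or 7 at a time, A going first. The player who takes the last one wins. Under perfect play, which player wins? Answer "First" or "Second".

Compute winning (W) and losing (L) positions by backward induction:
i:   0  1  2  3  4  5  6  7  8  9 10 11 12 13 14
     L  W  L  W  L  W  L  W  L  W  L  W  L  W  L
Position 14 is L, so the second player wins.

Second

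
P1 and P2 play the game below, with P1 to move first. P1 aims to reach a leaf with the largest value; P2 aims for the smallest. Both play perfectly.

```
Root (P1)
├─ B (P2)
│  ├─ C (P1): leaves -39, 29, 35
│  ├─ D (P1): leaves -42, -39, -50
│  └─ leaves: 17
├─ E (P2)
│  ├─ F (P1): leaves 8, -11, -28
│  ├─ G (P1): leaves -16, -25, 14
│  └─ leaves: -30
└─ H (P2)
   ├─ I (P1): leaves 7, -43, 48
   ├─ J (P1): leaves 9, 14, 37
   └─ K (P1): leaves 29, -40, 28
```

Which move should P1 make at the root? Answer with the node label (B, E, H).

C (P1): max(-39, 29, 35) = 35
D (P1): max(-42, -39, -50) = -39
B (P2): min(35, -39, 17) = -39
F (P1): max(8, -11, -28) = 8
G (P1): max(-16, -25, 14) = 14
E (P2): min(8, 14, -30) = -30
I (P1): max(7, -43, 48) = 48
J (P1): max(9, 14, 37) = 37
K (P1): max(29, -40, 28) = 29
H (P2): min(48, 37, 29) = 29
Root (P1): max(-39, -30, 29) = 29
P1 picks the child with the highest value: H (value 29).

H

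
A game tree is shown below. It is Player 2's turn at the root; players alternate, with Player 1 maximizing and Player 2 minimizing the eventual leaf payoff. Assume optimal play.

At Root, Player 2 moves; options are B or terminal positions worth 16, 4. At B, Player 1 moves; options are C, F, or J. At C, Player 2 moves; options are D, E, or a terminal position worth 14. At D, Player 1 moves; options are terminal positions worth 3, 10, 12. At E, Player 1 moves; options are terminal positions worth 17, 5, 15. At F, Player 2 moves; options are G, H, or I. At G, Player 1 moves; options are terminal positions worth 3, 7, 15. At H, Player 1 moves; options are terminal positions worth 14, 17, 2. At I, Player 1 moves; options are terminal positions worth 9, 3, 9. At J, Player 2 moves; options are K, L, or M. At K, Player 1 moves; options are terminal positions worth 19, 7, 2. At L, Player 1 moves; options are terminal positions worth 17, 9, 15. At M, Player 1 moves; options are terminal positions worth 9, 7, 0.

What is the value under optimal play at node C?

12

D: max(3, 10, 12) = 12
E: max(17, 5, 15) = 17
C: min(12, 17, 14) = 12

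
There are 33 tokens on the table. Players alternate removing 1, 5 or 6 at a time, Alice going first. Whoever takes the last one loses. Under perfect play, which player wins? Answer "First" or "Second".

Mark each pile size as W (mover wins) or L (mover loses):
i:   0  1  2  3  4  5  6  7  8  9 10 11 12 13 14 15 16 17 18 19 20 21 22 23 24 25 26 27 28 29 30 31 32 33
     W  L  W  L  W  L  W  W  W  W  W  W  L  W  L  W  L  W  W  W  W  W  W  L  W  L  W  L  W  W  W  W  W  W
Position 33 is W, so the first player wins.

First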